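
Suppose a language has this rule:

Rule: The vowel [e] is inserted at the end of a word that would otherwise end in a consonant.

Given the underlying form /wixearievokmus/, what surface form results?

the form ends in the consonant /s/, so [e] is inserted word-finally.
Surface form: [wixearievokmuse].

wixearievokmuse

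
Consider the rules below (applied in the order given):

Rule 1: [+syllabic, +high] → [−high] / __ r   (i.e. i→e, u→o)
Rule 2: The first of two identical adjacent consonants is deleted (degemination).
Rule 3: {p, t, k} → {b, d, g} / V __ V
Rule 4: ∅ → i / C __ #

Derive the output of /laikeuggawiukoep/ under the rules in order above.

Rule 1 (pre-rhotic lowering): no segment meets the environment; /laikeuggawiukoep/ is unchanged.
Rule 2 (degemination): /gg/ is a geminate; the first /g/ deletes. /laikeuggawiukoep/ → laikeugawiukoep.
Rule 3 (intervocalic voicing): /k/ is a voiceless stop between vowels /i/ and /e/, so it voices to [g]. /k/ is a voiceless stop between vowels /u/ and /o/, so it voices to [g]. /laikeugawiukoep/ → laigeugawiugoep.
Rule 4 (final i-epenthesis): the form ends in the consonant /p/, so [i] is inserted word-finally. /laigeugawiugoep/ → laigeugawiugoepi.

laigeugawiugoepi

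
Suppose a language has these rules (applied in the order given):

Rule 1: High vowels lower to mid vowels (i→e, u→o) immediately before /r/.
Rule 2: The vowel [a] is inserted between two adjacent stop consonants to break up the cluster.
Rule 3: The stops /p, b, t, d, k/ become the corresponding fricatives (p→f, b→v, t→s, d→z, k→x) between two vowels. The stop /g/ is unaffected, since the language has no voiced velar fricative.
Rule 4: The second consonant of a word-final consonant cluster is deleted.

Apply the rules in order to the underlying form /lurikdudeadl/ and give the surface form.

lorixazuzead

Rule 1 (pre-rhotic lowering): /u/ is a high vowel immediately before /r/, so it lowers to [o]. /lurikdudeadl/ → lorikdudeadl.
Rule 2 (stop-cluster a-epenthesis): /k/ and /d/ form a stop–stop cluster, so [a] is inserted between them. /lorikdudeadl/ → lorikadudeadl.
Rule 3 (intervocalic spirantization): /k/ is a stop between vowels /i/ and /a/, so it spirantizes to the fricative [x]. /d/ is a stop between vowels /a/ and /u/, so it spirantizes to the fricative [z]. /d/ is a stop between vowels /u/ and /e/, so it spirantizes to the fricative [z]. /lorikadudeadl/ → lorixazuzeadl.
Rule 4 (final cluster simplification): /l/ is the second consonant of a word-final cluster /dl/, so it deletes. /lorixazuzeadl/ → lorixazuzead.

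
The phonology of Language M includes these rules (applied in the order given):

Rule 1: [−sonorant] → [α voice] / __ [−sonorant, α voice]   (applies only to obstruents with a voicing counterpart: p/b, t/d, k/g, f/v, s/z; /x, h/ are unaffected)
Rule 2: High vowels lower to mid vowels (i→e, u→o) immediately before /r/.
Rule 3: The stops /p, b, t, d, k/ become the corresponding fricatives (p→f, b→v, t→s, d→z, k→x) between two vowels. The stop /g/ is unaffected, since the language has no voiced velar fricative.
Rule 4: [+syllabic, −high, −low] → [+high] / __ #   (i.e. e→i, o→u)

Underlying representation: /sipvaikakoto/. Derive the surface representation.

sibvaixaxosu

Rule 1 (regressive voicing assimilation): /p/ precedes the voiced obstruent /v/, so it voices to [b] by assimilation. /sipvaikakoto/ → sibvaikakoto.
Rule 2 (pre-rhotic lowering): no segment meets the environment; /sibvaikakoto/ is unchanged.
Rule 3 (intervocalic spirantization): /k/ is a stop between vowels /i/ and /a/, so it spirantizes to the fricative [x]. /k/ is a stop between vowels /a/ and /o/, so it spirantizes to the fricative [x]. /t/ is a stop between vowels /o/ and /o/, so it spirantizes to the fricative [s]. /sibvaikakoto/ → sibvaixaxoso.
Rule 4 (final vowel raising): /o/ is a mid vowel in word-final position, so it raises to [u]. /sibvaixaxoso/ → sibvaixaxosu.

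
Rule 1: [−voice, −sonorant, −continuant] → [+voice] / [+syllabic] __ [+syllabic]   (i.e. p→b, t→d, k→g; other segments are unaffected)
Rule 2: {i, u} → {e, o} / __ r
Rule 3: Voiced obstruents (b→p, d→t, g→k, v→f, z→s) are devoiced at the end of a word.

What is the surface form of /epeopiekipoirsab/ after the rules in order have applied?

Rule 1 (intervocalic voicing): /p/ is a voiceless stop between vowels /e/ and /e/, so it voices to [b]. /p/ is a voiceless stop between vowels /o/ and /i/, so it voices to [b]. /k/ is a voiceless stop between vowels /e/ and /i/, so it voices to [g]. /p/ is a voiceless stop between vowels /i/ and /o/, so it voices to [b]. /epeopiekipoirsab/ → ebeobiegiboirsab.
Rule 2 (pre-rhotic lowering): /i/ is a high vowel immediately before /r/, so it lowers to [e]. /ebeobiegiboirsab/ → ebeobiegiboersab.
Rule 3 (final devoicing): /b/ is a voiced obstruent in word-final position, so it devoices to [p]. /ebeobiegiboersab/ → ebeobiegiboersap.

ebeobiegiboersap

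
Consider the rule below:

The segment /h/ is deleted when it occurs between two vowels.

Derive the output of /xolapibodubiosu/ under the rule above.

xolapibodubiosu

No segment of /xolapibodubiosu/ meets the structural description of the rule, so the form surfaces unchanged.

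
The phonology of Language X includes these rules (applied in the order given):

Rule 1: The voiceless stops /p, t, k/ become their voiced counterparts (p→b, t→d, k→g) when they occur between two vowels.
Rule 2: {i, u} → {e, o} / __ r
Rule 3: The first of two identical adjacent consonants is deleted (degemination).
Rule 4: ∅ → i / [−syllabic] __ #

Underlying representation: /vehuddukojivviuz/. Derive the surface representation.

Rule 1 (intervocalic voicing): /k/ is a voiceless stop between vowels /u/ and /o/, so it voices to [g]. /vehuddukojivviuz/ → vehuddugojivviuz.
Rule 2 (pre-rhotic lowering): no segment meets the environment; /vehuddugojivviuz/ is unchanged.
Rule 3 (degemination): /dd/ is a geminate; the first /d/ deletes. /vv/ is a geminate; the first /v/ deletes. /vehuddugojivviuz/ → vehudugojiviuz.
Rule 4 (final i-epenthesis): the form ends in the consonant /z/, so [i] is inserted word-finally. /vehudugojiviuz/ → vehudugojiviuzi.

vehudugojiviuzi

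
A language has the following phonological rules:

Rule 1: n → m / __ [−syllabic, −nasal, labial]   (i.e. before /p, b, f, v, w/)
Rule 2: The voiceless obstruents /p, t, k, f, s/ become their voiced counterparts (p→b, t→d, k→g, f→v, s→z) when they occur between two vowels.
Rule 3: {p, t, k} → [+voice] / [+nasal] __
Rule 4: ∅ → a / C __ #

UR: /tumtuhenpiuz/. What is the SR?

tumduhembiuza

Rule 1 (nasal place assimilation): /n/ precedes the labial consonant /p/, so it assimilates in place to [m]. /tumtuhenpiuz/ → tumtuhempiuz.
Rule 2 (intervocalic voicing): no segment meets the environment; /tumtuhempiuz/ is unchanged.
Rule 3 (post-nasal voicing): /t/ is a voiceless stop immediately after the nasal /m/, so it voices to [d]. /p/ is a voiceless stop immediately after the nasal /m/, so it voices to [b]. /tumtuhempiuz/ → tumduhembiuz.
Rule 4 (final a-epenthesis): the form ends in the consonant /z/, so [a] is inserted word-finally. /tumduhembiuz/ → tumduhembiuza.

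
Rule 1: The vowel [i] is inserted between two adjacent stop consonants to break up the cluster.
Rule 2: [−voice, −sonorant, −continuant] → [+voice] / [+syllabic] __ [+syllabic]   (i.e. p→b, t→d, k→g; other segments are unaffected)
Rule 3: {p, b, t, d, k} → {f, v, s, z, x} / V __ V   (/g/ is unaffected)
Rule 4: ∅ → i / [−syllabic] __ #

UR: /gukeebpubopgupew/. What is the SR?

Rule 1 (stop-cluster i-epenthesis): /b/ and /p/ form a stop–stop cluster, so [i] is inserted between them. /p/ and /g/ form a stop–stop cluster, so [i] is inserted between them. /gukeebpubopgupew/ → gukeebipubopigupew.
Rule 2 (intervocalic voicing): /k/ is a voiceless stop between vowels /u/ and /e/, so it voices to [g]. /p/ is a voiceless stop between vowels /i/ and /u/, so it voices to [b]. /p/ is a voiceless stop between vowels /o/ and /i/, so it voices to [b]. /p/ is a voiceless stop between vowels /u/ and /e/, so it voices to [b]. /gukeebipubopigupew/ → gugeebibubobigubew.
Rule 3 (intervocalic spirantization): /b/ is a stop between vowels /e/ and /i/, so it spirantizes to the fricative [v]. /b/ is a stop between vowels /i/ and /u/, so it spirantizes to the fricative [v]. /b/ is a stop between vowels /u/ and /o/, so it spirantizes to the fricative [v]. /b/ is a stop between vowels /o/ and /i/, so it spirantizes to the fricative [v]. /b/ is a stop between vowels /u/ and /e/, so it spirantizes to the fricative [v]. /gugeebibubobigubew/ → gugeevivuvoviguvew.
Rule 4 (final i-epenthesis): the form ends in the consonant /w/, so [i] is inserted word-finally. /gugeevivuvoviguvew/ → gugeevivuvoviguvewi.

gugeevivuvoviguvewi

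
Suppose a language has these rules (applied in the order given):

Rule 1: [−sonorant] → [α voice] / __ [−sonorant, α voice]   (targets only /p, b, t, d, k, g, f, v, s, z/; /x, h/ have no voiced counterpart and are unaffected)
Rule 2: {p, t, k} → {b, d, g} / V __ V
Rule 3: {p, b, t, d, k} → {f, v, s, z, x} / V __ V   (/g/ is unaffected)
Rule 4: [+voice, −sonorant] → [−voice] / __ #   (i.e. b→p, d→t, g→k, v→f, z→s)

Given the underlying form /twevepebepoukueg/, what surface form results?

twevevevevouguek

Rule 1 (regressive voicing assimilation): no segment meets the environment; /twevepebepoukueg/ is unchanged.
Rule 2 (intervocalic voicing): /p/ is a voiceless stop between vowels /e/ and /e/, so it voices to [b]. /p/ is a voiceless stop between vowels /e/ and /o/, so it voices to [b]. /k/ is a voiceless stop between vowels /u/ and /u/, so it voices to [g]. /twevepebepoukueg/ → twevebebebougueg.
Rule 3 (intervocalic spirantization): /b/ is a stop between vowels /e/ and /e/, so it spirantizes to the fricative [v]. /b/ is a stop between vowels /e/ and /e/, so it spirantizes to the fricative [v]. /b/ is a stop between vowels /e/ and /o/, so it spirantizes to the fricative [v]. /twevebebebougueg/ → twevevevevougueg.
Rule 4 (final devoicing): /g/ is a voiced obstruent in word-final position, so it devoices to [k]. /twevevevevougueg/ → twevevevevouguek.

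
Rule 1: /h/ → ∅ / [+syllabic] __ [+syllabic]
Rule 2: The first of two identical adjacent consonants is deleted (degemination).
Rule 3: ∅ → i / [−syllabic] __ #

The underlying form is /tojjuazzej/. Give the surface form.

Rule 1 (intervocalic h-deletion): no segment meets the environment; /tojjuazzej/ is unchanged.
Rule 2 (degemination): /jj/ is a geminate; the first /j/ deletes. /zz/ is a geminate; the first /z/ deletes. /tojjuazzej/ → tojuazej.
Rule 3 (final i-epenthesis): the form ends in the consonant /j/, so [i] is inserted word-finally. /tojuazej/ → tojuazeji.

tojuazeji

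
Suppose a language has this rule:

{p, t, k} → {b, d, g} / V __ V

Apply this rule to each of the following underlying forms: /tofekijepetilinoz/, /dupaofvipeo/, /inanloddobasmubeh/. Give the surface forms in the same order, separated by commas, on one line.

/tofekijepetilinoz/: /k/ is a voiceless stop between vowels /e/ and /i/, so it voices to [g]. /p/ is a voiceless stop between vowels /e/ and /e/, so it voices to [b]. /t/ is a voiceless stop between vowels /e/ and /i/, so it voices to [d]. → [tofegijebedilinoz].
/dupaofvipeo/: /p/ is a voiceless stop between vowels /u/ and /a/, so it voices to [b]. /p/ is a voiceless stop between vowels /i/ and /e/, so it voices to [b]. → [dubaofvibeo].
/inanloddobasmubeh/: the rule's environment is not met; surfaces unchanged as [inanloddobasmubeh].

tofegijebedilinoz, dubaofvibeo, inanloddobasmubeh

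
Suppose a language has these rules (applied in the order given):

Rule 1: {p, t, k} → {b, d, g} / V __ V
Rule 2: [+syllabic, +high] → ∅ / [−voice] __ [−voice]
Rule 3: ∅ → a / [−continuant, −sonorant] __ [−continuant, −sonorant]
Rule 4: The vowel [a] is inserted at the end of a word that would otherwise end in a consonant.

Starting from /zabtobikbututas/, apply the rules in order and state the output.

Rule 1 (intervocalic voicing): /t/ is a voiceless stop between vowels /u/ and /u/, so it voices to [d]. /t/ is a voiceless stop between vowels /u/ and /a/, so it voices to [d]. /zabtobikbututas/ → zabtobikbududas.
Rule 2 (high vowel syncope): no segment meets the environment; /zabtobikbududas/ is unchanged.
Rule 3 (stop-cluster a-epenthesis): /b/ and /t/ form a stop–stop cluster, so [a] is inserted between them. /k/ and /b/ form a stop–stop cluster, so [a] is inserted between them. /zabtobikbududas/ → zabatobikabududas.
Rule 4 (final a-epenthesis): the form ends in the consonant /s/, so [a] is inserted word-finally. /zabatobikabududas/ → zabatobikabududasa.

zabatobikabududasa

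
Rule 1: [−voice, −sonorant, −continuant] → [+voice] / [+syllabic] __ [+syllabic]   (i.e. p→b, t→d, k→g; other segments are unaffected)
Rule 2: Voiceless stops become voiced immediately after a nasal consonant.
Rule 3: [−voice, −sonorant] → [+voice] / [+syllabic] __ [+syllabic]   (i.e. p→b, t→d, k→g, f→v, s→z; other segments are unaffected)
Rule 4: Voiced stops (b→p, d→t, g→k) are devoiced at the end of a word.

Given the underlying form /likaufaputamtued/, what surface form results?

Rule 1 (intervocalic voicing): /k/ is a voiceless stop between vowels /i/ and /a/, so it voices to [g]. /p/ is a voiceless stop between vowels /a/ and /u/, so it voices to [b]. /t/ is a voiceless stop between vowels /u/ and /a/, so it voices to [d]. /likaufaputamtued/ → ligaufabudamtued.
Rule 2 (post-nasal voicing): /t/ is a voiceless stop immediately after the nasal /m/, so it voices to [d]. /ligaufabudamtued/ → ligaufabudamdued.
Rule 3 (intervocalic voicing): /f/ is a voiceless obstruent between vowels /u/ and /a/, so it voices to [v]. /ligaufabudamdued/ → ligauvabudamdued.
Rule 4 (final devoicing): /d/ is a voiced stop in word-final position, so it devoices to [t]. /ligauvabudamdued/ → ligauvabudamduet.

ligauvabudamduet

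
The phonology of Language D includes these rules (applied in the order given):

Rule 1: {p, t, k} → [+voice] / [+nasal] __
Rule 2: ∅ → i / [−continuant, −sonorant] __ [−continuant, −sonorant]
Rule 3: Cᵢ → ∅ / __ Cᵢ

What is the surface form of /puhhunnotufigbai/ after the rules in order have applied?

puhunotufigibai

Rule 1 (post-nasal voicing): no segment meets the environment; /puhhunnotufigbai/ is unchanged.
Rule 2 (stop-cluster i-epenthesis): /g/ and /b/ form a stop–stop cluster, so [i] is inserted between them. /puhhunnotufigbai/ → puhhunnotufigibai.
Rule 3 (degemination): /hh/ is a geminate; the first /h/ deletes. /nn/ is a geminate; the first /n/ deletes. /puhhunnotufigibai/ → puhunotufigibai.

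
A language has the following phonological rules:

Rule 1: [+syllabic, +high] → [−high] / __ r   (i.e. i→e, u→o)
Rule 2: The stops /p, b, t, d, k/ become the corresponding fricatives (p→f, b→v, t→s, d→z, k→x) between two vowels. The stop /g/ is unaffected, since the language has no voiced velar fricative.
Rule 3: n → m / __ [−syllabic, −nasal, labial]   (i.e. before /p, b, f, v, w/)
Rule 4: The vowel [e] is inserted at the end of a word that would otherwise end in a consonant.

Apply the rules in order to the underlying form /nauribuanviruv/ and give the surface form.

Rule 1 (pre-rhotic lowering): /u/ is a high vowel immediately before /r/, so it lowers to [o]. /i/ is a high vowel immediately before /r/, so it lowers to [e]. /nauribuanviruv/ → naoribuanveruv.
Rule 2 (intervocalic spirantization): /b/ is a stop between vowels /i/ and /u/, so it spirantizes to the fricative [v]. /naoribuanveruv/ → naorivuanveruv.
Rule 3 (nasal place assimilation): /n/ precedes the labial consonant /v/, so it assimilates in place to [m]. /naorivuanveruv/ → naorivuamveruv.
Rule 4 (final e-epenthesis): the form ends in the consonant /v/, so [e] is inserted word-finally. /naorivuamveruv/ → naorivuamveruve.

naorivuamveruve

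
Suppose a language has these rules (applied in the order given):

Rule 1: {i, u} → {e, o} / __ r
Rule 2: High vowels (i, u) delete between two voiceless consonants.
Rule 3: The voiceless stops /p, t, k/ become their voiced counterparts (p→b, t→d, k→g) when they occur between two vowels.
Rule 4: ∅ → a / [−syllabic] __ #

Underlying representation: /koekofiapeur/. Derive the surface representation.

Rule 1 (pre-rhotic lowering): /u/ is a high vowel immediately before /r/, so it lowers to [o]. /koekofiapeur/ → koekofiapeor.
Rule 2 (high vowel syncope): no segment meets the environment; /koekofiapeor/ is unchanged.
Rule 3 (intervocalic voicing): /k/ is a voiceless stop between vowels /e/ and /o/, so it voices to [g]. /p/ is a voiceless stop between vowels /a/ and /e/, so it voices to [b]. /koekofiapeor/ → koegofiabeor.
Rule 4 (final a-epenthesis): the form ends in the consonant /r/, so [a] is inserted word-finally. /koegofiabeor/ → koegofiabeora.

koegofiabeora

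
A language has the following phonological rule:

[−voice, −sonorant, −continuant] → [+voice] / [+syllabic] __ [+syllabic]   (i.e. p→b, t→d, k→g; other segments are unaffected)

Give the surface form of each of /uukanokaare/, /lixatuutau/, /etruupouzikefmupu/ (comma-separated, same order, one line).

/uukanokaare/: /k/ is a voiceless stop between vowels /u/ and /a/, so it voices to [g]. /k/ is a voiceless stop between vowels /o/ and /a/, so it voices to [g]. → [uuganogaare].
/lixatuutau/: /t/ is a voiceless stop between vowels /a/ and /u/, so it voices to [d]. /t/ is a voiceless stop between vowels /u/ and /a/, so it voices to [d]. → [lixaduudau].
/etruupouzikefmupu/: /p/ is a voiceless stop between vowels /u/ and /o/, so it voices to [b]. /k/ is a voiceless stop between vowels /i/ and /e/, so it voices to [g]. /p/ is a voiceless stop between vowels /u/ and /u/, so it voices to [b]. → [etruubouzigefmubu].

uuganogaare, lixaduudau, etruubouzigefmubu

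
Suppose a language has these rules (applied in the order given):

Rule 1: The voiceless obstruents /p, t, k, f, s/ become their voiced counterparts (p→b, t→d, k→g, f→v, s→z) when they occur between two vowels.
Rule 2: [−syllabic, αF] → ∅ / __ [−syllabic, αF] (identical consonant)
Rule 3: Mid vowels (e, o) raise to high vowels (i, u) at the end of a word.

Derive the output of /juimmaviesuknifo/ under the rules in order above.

juimaviezuknivu

Rule 1 (intervocalic voicing): /s/ is a voiceless obstruent between vowels /e/ and /u/, so it voices to [z]. /f/ is a voiceless obstruent between vowels /i/ and /o/, so it voices to [v]. /juimmaviesuknifo/ → juimmaviezuknivo.
Rule 2 (degemination): /mm/ is a geminate; the first /m/ deletes. /juimmaviezuknivo/ → juimaviezuknivo.
Rule 3 (final vowel raising): /o/ is a mid vowel in word-final position, so it raises to [u]. /juimaviezuknivo/ → juimaviezuknivu.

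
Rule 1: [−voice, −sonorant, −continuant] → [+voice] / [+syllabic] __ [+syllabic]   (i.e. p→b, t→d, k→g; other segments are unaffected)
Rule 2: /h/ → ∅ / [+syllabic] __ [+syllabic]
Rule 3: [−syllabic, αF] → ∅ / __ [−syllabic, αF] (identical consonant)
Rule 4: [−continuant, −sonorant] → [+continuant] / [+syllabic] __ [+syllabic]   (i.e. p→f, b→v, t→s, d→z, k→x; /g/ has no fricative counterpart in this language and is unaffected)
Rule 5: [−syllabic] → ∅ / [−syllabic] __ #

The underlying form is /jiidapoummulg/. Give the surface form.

jiizavoumul

Rule 1 (intervocalic voicing): /p/ is a voiceless stop between vowels /a/ and /o/, so it voices to [b]. /jiidapoummulg/ → jiidaboummulg.
Rule 2 (intervocalic h-deletion): no segment meets the environment; /jiidaboummulg/ is unchanged.
Rule 3 (degemination): /mm/ is a geminate; the first /m/ deletes. /jiidaboummulg/ → jiidaboumulg.
Rule 4 (intervocalic spirantization): /d/ is a stop between vowels /i/ and /a/, so it spirantizes to the fricative [z]. /b/ is a stop between vowels /a/ and /o/, so it spirantizes to the fricative [v]. /jiidaboumulg/ → jiizavoumulg.
Rule 5 (final cluster simplification): /g/ is the second consonant of a word-final cluster /lg/, so it deletes. /jiizavoumulg/ → jiizavoumul.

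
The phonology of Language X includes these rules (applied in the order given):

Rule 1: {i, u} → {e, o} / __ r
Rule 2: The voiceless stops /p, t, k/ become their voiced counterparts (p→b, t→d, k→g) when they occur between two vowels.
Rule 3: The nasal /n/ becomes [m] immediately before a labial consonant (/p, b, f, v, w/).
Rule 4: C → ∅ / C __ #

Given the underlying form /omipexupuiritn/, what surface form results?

omibexubuerit

Rule 1 (pre-rhotic lowering): /i/ is a high vowel immediately before /r/, so it lowers to [e]. /omipexupuiritn/ → omipexupueritn.
Rule 2 (intervocalic voicing): /p/ is a voiceless stop between vowels /i/ and /e/, so it voices to [b]. /p/ is a voiceless stop between vowels /u/ and /u/, so it voices to [b]. /omipexupueritn/ → omibexubueritn.
Rule 3 (nasal place assimilation): no segment meets the environment; /omibexubueritn/ is unchanged.
Rule 4 (final cluster simplification): /n/ is the second consonant of a word-final cluster /tn/, so it deletes. /omibexubueritn/ → omibexubuerit.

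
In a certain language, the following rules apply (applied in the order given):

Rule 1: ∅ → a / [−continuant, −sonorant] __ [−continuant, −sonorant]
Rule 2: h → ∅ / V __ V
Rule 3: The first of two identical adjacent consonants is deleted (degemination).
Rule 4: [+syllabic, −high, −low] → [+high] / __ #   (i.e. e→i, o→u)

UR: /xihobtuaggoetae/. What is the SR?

xiobatuagagoetai

Rule 1 (stop-cluster a-epenthesis): /b/ and /t/ form a stop–stop cluster, so [a] is inserted between them. /g/ and /g/ form a stop–stop cluster, so [a] is inserted between them. /xihobtuaggoetae/ → xihobatuagagoetae.
Rule 2 (intervocalic h-deletion): /h/ occurs between vowels /i/ and /o/, so it deletes. /xihobatuagagoetae/ → xiobatuagagoetae.
Rule 3 (degemination): no segment meets the environment; /xiobatuagagoetae/ is unchanged.
Rule 4 (final vowel raising): /e/ is a mid vowel in word-final position, so it raises to [i]. /xiobatuagagoetae/ → xiobatuagagoetai.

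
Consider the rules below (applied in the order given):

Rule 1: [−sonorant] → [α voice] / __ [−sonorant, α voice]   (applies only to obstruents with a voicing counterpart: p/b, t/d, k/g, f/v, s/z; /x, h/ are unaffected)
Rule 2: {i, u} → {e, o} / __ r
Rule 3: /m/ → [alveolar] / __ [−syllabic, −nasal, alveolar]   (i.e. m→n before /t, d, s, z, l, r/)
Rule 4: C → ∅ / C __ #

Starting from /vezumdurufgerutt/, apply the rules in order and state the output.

vezundoruvgerut

Rule 1 (regressive voicing assimilation): /f/ precedes the voiced obstruent /g/, so it voices to [v] by assimilation. /vezumdurufgerutt/ → vezumduruvgerutt.
Rule 2 (pre-rhotic lowering): /u/ is a high vowel immediately before /r/, so it lowers to [o]. /vezumduruvgerutt/ → vezumdoruvgerutt.
Rule 3 (nasal place assimilation): /m/ precedes the alveolar consonant /d/, so it assimilates in place to [n]. /vezumdoruvgerutt/ → vezundoruvgerutt.
Rule 4 (final cluster simplification): /t/ is the second consonant of a word-final cluster /tt/, so it deletes. /vezundoruvgerutt/ → vezundoruvgerut.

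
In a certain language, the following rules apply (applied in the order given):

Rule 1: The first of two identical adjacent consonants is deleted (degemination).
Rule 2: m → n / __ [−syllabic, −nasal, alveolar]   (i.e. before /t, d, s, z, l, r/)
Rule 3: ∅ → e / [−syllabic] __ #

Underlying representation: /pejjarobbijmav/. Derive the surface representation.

pejarobijmave

Rule 1 (degemination): /jj/ is a geminate; the first /j/ deletes. /bb/ is a geminate; the first /b/ deletes. /pejjarobbijmav/ → pejarobijmav.
Rule 2 (nasal place assimilation): no segment meets the environment; /pejarobijmav/ is unchanged.
Rule 3 (final e-epenthesis): the form ends in the consonant /v/, so [e] is inserted word-finally. /pejarobijmav/ → pejarobijmave.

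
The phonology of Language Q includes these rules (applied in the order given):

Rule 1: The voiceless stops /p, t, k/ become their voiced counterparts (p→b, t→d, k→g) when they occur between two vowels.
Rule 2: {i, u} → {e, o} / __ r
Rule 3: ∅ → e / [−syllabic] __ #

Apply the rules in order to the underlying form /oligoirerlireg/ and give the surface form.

oligoererlerege

Rule 1 (intervocalic voicing): no segment meets the environment; /oligoirerlireg/ is unchanged.
Rule 2 (pre-rhotic lowering): /i/ is a high vowel immediately before /r/, so it lowers to [e]. /i/ is a high vowel immediately before /r/, so it lowers to [e]. /oligoirerlireg/ → oligoererlereg.
Rule 3 (final e-epenthesis): the form ends in the consonant /g/, so [e] is inserted word-finally. /oligoererlereg/ → oligoererlerege.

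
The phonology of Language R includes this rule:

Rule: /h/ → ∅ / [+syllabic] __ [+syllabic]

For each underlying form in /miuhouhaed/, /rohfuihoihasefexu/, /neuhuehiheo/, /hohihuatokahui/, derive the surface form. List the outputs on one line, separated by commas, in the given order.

/miuhouhaed/: /h/ occurs between vowels /u/ and /o/, so it deletes. /h/ occurs between vowels /u/ and /a/, so it deletes. → [miuouaed].
/rohfuihoihasefexu/: /h/ occurs between vowels /i/ and /o/, so it deletes. /h/ occurs between vowels /i/ and /a/, so it deletes. → [rohfuioiasefexu].
/neuhuehiheo/: /h/ occurs between vowels /u/ and /u/, so it deletes. /h/ occurs between vowels /e/ and /i/, so it deletes. /h/ occurs between vowels /i/ and /e/, so it deletes. → [neuueieo].
/hohihuatokahui/: /h/ occurs between vowels /o/ and /i/, so it deletes. /h/ occurs between vowels /i/ and /u/, so it deletes. /h/ occurs between vowels /a/ and /u/, so it deletes. → [hoiuatokaui].

miuouaed, rohfuioiasefexu, neuueieo, hoiuatokaui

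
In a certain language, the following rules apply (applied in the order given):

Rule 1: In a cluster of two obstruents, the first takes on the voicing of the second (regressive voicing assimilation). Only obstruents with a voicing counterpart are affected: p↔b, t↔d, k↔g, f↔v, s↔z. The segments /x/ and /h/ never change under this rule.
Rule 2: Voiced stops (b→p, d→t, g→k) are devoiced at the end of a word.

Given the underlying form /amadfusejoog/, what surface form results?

amatfusejook

Rule 1 (regressive voicing assimilation): /d/ precedes the voiceless obstruent /f/, so it devoices to [t] by assimilation. /amadfusejoog/ → amatfusejoog.
Rule 2 (final devoicing): /g/ is a voiced stop in word-final position, so it devoices to [k]. /amatfusejoog/ → amatfusejook.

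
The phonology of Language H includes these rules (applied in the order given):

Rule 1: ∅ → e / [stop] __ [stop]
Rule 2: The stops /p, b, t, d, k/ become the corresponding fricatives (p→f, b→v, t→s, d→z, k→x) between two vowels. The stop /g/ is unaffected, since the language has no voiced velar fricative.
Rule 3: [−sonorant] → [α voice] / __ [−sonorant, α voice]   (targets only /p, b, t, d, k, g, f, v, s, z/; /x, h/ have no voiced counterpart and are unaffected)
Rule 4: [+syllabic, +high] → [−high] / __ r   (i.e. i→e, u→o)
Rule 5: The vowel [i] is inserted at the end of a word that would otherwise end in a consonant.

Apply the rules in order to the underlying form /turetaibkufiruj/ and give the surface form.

toresaivexuferuji

Rule 1 (stop-cluster e-epenthesis): /b/ and /k/ form a stop–stop cluster, so [e] is inserted between them. /turetaibkufiruj/ → turetaibekufiruj.
Rule 2 (intervocalic spirantization): /t/ is a stop between vowels /e/ and /a/, so it spirantizes to the fricative [s]. /b/ is a stop between vowels /i/ and /e/, so it spirantizes to the fricative [v]. /k/ is a stop between vowels /e/ and /u/, so it spirantizes to the fricative [x]. /turetaibekufiruj/ → turesaivexufiruj.
Rule 3 (regressive voicing assimilation): no segment meets the environment; /turesaivexufiruj/ is unchanged.
Rule 4 (pre-rhotic lowering): /u/ is a high vowel immediately before /r/, so it lowers to [o]. /i/ is a high vowel immediately before /r/, so it lowers to [e]. /turesaivexufiruj/ → toresaivexuferuj.
Rule 5 (final i-epenthesis): the form ends in the consonant /j/, so [i] is inserted word-finally. /toresaivexuferuj/ → toresaivexuferuji.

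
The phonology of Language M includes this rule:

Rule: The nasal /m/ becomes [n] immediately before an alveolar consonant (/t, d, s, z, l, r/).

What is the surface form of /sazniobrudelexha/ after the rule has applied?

sazniobrudelexha

No segment of /sazniobrudelexha/ meets the structural description of the rule, so the form surfaces unchanged.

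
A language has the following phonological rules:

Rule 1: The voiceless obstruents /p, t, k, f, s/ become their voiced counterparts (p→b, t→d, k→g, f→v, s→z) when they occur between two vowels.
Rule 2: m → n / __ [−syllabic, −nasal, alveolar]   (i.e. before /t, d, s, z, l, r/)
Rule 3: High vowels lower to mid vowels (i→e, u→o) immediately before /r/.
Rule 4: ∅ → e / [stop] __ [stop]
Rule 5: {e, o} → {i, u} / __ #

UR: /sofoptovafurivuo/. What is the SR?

Rule 1 (intervocalic voicing): /f/ is a voiceless obstruent between vowels /o/ and /o/, so it voices to [v]. /f/ is a voiceless obstruent between vowels /a/ and /u/, so it voices to [v]. /sofoptovafurivuo/ → sovoptovavurivuo.
Rule 2 (nasal place assimilation): no segment meets the environment; /sovoptovavurivuo/ is unchanged.
Rule 3 (pre-rhotic lowering): /u/ is a high vowel immediately before /r/, so it lowers to [o]. /sovoptovavurivuo/ → sovoptovavorivuo.
Rule 4 (stop-cluster e-epenthesis): /p/ and /t/ form a stop–stop cluster, so [e] is inserted between them. /sovoptovavorivuo/ → sovopetovavorivuo.
Rule 5 (final vowel raising): /o/ is a mid vowel in word-final position, so it raises to [u]. /sovopetovavorivuo/ → sovopetovavorivuu.

sovopetovavorivuu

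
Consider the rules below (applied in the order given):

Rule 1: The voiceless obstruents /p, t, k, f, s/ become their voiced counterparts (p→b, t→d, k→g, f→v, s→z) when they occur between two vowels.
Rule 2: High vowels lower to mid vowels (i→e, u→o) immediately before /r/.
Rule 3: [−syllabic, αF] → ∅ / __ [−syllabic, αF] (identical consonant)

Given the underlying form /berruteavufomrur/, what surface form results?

berudeavuvomror

Rule 1 (intervocalic voicing): /t/ is a voiceless obstruent between vowels /u/ and /e/, so it voices to [d]. /f/ is a voiceless obstruent between vowels /u/ and /o/, so it voices to [v]. /berruteavufomrur/ → berrudeavuvomrur.
Rule 2 (pre-rhotic lowering): /u/ is a high vowel immediately before /r/, so it lowers to [o]. /berrudeavuvomrur/ → berrudeavuvomror.
Rule 3 (degemination): /rr/ is a geminate; the first /r/ deletes. /berrudeavuvomror/ → berudeavuvomror.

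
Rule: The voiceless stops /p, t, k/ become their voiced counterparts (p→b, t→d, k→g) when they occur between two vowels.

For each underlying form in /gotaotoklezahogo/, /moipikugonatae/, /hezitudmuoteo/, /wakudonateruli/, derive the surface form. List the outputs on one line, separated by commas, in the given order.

/gotaotoklezahogo/: /t/ is a voiceless stop between vowels /o/ and /a/, so it voices to [d]. /t/ is a voiceless stop between vowels /o/ and /o/, so it voices to [d]. → [godaodoklezahogo].
/moipikugonatae/: /p/ is a voiceless stop between vowels /i/ and /i/, so it voices to [b]. /k/ is a voiceless stop between vowels /i/ and /u/, so it voices to [g]. /t/ is a voiceless stop between vowels /a/ and /a/, so it voices to [d]. → [moibigugonadae].
/hezitudmuoteo/: /t/ is a voiceless stop between vowels /i/ and /u/, so it voices to [d]. /t/ is a voiceless stop between vowels /o/ and /e/, so it voices to [d]. → [hezidudmuodeo].
/wakudonateruli/: /k/ is a voiceless stop between vowels /a/ and /u/, so it voices to [g]. /t/ is a voiceless stop between vowels /a/ and /e/, so it voices to [d]. → [wagudonaderuli].

godaodoklezahogo, moibigugonadae, hezidudmuodeo, wagudonaderuli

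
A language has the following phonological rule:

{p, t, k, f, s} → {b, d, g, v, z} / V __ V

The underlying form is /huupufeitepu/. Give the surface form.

/p/ is a voiceless obstruent between vowels /u/ and /u/, so it voices to [b].
/f/ is a voiceless obstruent between vowels /u/ and /e/, so it voices to [v].
/t/ is a voiceless obstruent between vowels /i/ and /e/, so it voices to [d].
/p/ is a voiceless obstruent between vowels /e/ and /u/, so it voices to [b].
Surface form: [huubuveidebu].

huubuveidebu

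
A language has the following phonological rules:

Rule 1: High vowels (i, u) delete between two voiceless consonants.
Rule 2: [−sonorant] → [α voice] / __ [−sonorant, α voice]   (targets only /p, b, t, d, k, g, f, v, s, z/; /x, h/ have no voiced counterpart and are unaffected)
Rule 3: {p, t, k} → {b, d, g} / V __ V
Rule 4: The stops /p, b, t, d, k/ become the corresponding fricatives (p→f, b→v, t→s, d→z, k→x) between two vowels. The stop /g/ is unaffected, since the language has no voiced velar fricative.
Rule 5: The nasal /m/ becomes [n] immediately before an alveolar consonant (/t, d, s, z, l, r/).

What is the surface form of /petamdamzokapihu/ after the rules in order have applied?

pezandanzogaphu

Rule 1 (high vowel syncope): /i/ is a high vowel flanked by voiceless consonants /p/ and /h/, so it deletes. /petamdamzokapihu/ → petamdamzokaphu.
Rule 2 (regressive voicing assimilation): no segment meets the environment; /petamdamzokaphu/ is unchanged.
Rule 3 (intervocalic voicing): /t/ is a voiceless stop between vowels /e/ and /a/, so it voices to [d]. /k/ is a voiceless stop between vowels /o/ and /a/, so it voices to [g]. /petamdamzokaphu/ → pedamdamzogaphu.
Rule 4 (intervocalic spirantization): /d/ is a stop between vowels /e/ and /a/, so it spirantizes to the fricative [z]. /pedamdamzogaphu/ → pezamdamzogaphu.
Rule 5 (nasal place assimilation): /m/ precedes the alveolar consonant /d/, so it assimilates in place to [n]. /m/ precedes the alveolar consonant /z/, so it assimilates in place to [n]. /pezamdamzogaphu/ → pezandanzogaphu.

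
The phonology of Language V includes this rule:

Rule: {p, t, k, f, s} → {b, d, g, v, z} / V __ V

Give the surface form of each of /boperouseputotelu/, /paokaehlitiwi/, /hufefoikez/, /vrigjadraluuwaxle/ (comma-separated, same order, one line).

boberouzebudodelu, paogaehlidiwi, huvevoigez, vrigjadraluuwaxle

/boperouseputotelu/: /p/ is a voiceless obstruent between vowels /o/ and /e/, so it voices to [b]. /s/ is a voiceless obstruent between vowels /u/ and /e/, so it voices to [z]. /p/ is a voiceless obstruent between vowels /e/ and /u/, so it voices to [b]. /t/ is a voiceless obstruent between vowels /u/ and /o/, so it voices to [d]. /t/ is a voiceless obstruent between vowels /o/ and /e/, so it voices to [d]. → [boberouzebudodelu].
/paokaehlitiwi/: /k/ is a voiceless obstruent between vowels /o/ and /a/, so it voices to [g]. /t/ is a voiceless obstruent between vowels /i/ and /i/, so it voices to [d]. → [paogaehlidiwi].
/hufefoikez/: /f/ is a voiceless obstruent between vowels /u/ and /e/, so it voices to [v]. /f/ is a voiceless obstruent between vowels /e/ and /o/, so it voices to [v]. /k/ is a voiceless obstruent between vowels /i/ and /e/, so it voices to [g]. → [huvevoigez].
/vrigjadraluuwaxle/: the rule's environment is not met; surfaces unchanged as [vrigjadraluuwaxle].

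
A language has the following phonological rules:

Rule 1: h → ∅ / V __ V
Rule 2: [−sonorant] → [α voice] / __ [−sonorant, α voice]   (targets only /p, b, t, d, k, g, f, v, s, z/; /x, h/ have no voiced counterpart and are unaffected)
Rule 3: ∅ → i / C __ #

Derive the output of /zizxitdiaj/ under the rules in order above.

zisxiddiaji

Rule 1 (intervocalic h-deletion): no segment meets the environment; /zizxitdiaj/ is unchanged.
Rule 2 (regressive voicing assimilation): /z/ precedes the voiceless obstruent /x/, so it devoices to [s] by assimilation. /t/ precedes the voiced obstruent /d/, so it voices to [d] by assimilation. /zizxitdiaj/ → zisxiddiaj.
Rule 3 (final i-epenthesis): the form ends in the consonant /j/, so [i] is inserted word-finally. /zisxiddiaj/ → zisxiddiaji.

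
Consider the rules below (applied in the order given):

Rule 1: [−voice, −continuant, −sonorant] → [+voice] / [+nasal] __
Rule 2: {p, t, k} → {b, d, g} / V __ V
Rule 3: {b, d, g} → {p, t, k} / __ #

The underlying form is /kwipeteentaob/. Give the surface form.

Rule 1 (post-nasal voicing): /t/ is a voiceless stop immediately after the nasal /n/, so it voices to [d]. /kwipeteentaob/ → kwipeteendaob.
Rule 2 (intervocalic voicing): /p/ is a voiceless stop between vowels /i/ and /e/, so it voices to [b]. /t/ is a voiceless stop between vowels /e/ and /e/, so it voices to [d]. /kwipeteendaob/ → kwibedeendaob.
Rule 3 (final devoicing): /b/ is a voiced stop in word-final position, so it devoices to [p]. /kwibedeendaob/ → kwibedeendaop.

kwibedeendaop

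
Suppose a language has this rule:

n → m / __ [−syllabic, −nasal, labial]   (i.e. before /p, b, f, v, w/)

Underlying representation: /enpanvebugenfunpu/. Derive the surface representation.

/n/ precedes the labial consonant /p/, so it assimilates in place to [m].
/n/ precedes the labial consonant /v/, so it assimilates in place to [m].
/n/ precedes the labial consonant /f/, so it assimilates in place to [m].
/n/ precedes the labial consonant /p/, so it assimilates in place to [m].
Surface form: [empamvebugemfumpu].

empamvebugemfumpu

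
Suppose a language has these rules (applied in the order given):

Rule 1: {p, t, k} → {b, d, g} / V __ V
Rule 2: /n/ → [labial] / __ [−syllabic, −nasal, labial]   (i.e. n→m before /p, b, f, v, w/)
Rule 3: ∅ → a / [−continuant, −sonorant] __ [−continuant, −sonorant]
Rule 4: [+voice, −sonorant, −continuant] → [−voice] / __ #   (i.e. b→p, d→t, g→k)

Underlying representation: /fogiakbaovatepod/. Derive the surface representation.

Rule 1 (intervocalic voicing): /t/ is a voiceless stop between vowels /a/ and /e/, so it voices to [d]. /p/ is a voiceless stop between vowels /e/ and /o/, so it voices to [b]. /fogiakbaovatepod/ → fogiakbaovadebod.
Rule 2 (nasal place assimilation): no segment meets the environment; /fogiakbaovadebod/ is unchanged.
Rule 3 (stop-cluster a-epenthesis): /k/ and /b/ form a stop–stop cluster, so [a] is inserted between them. /fogiakbaovadebod/ → fogiakabaovadebod.
Rule 4 (final devoicing): /d/ is a voiced stop in word-final position, so it devoices to [t]. /fogiakabaovadebod/ → fogiakabaovadebot.

fogiakabaovadebot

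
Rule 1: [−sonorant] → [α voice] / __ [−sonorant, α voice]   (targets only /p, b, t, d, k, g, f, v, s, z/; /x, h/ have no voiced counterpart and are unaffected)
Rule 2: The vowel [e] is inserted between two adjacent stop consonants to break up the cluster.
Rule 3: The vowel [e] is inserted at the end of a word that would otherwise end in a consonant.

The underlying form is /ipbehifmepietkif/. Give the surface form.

ibebehifmepietekife

Rule 1 (regressive voicing assimilation): /p/ precedes the voiced obstruent /b/, so it voices to [b] by assimilation. /ipbehifmepietkif/ → ibbehifmepietkif.
Rule 2 (stop-cluster e-epenthesis): /b/ and /b/ form a stop–stop cluster, so [e] is inserted between them. /t/ and /k/ form a stop–stop cluster, so [e] is inserted between them. /ibbehifmepietkif/ → ibebehifmepietekif.
Rule 3 (final e-epenthesis): the form ends in the consonant /f/, so [e] is inserted word-finally. /ibebehifmepietekif/ → ibebehifmepietekife.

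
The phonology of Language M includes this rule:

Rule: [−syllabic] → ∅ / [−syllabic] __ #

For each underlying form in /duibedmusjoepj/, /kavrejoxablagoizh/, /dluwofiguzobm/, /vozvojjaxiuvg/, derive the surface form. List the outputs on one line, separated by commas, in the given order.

/duibedmusjoepj/: /j/ is the second consonant of a word-final cluster /pj/, so it deletes. → [duibedmusjoep].
/kavrejoxablagoizh/: /h/ is the second consonant of a word-final cluster /zh/, so it deletes. → [kavrejoxablagoiz].
/dluwofiguzobm/: /m/ is the second consonant of a word-final cluster /bm/, so it deletes. → [dluwofiguzob].
/vozvojjaxiuvg/: /g/ is the second consonant of a word-final cluster /vg/, so it deletes. → [vozvojjaxiuv].

duibedmusjoep, kavrejoxablagoiz, dluwofiguzob, vozvojjaxiuv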